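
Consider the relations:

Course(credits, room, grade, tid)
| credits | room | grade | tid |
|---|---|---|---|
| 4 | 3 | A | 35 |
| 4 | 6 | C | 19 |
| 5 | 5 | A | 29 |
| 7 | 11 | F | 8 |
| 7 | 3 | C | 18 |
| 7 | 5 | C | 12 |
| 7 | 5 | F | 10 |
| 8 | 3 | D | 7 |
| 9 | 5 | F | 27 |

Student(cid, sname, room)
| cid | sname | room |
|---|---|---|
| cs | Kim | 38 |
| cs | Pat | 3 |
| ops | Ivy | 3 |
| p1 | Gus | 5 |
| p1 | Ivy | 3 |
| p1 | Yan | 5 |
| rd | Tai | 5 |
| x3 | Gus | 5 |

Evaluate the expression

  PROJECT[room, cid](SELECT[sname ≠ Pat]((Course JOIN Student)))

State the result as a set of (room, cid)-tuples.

Course ⋈ Student (natural join on room): {(4, 3, A, 35, cs, Pat), (4, 3, A, 35, ops, Ivy), (4, 3, A, 35, p1, Ivy), (5, 5, A, 29, p1, Gus), (5, 5, A, 29, p1, Yan), (5, 5, A, 29, rd, Tai), (5, 5, A, 29, x3, Gus), (7, 3, C, 18, cs, Pat), (7, 3, C, 18, ops, Ivy), (7, 3, C, 18, p1, Ivy), (7, 5, C, 12, p1, Gus), (7, 5, C, 12, p1, Yan), (7, 5, C, 12, rd, Tai), (7, 5, C, 12, x3, Gus), (7, 5, F, 10, p1, Gus), (7, 5, F, 10, p1, Yan), (7, 5, F, 10, rd, Tai), (7, 5, F, 10, x3, Gus), (8, 3, D, 7, cs, Pat), (8, 3, D, 7, ops, Ivy), (8, 3, D, 7, p1, Ivy), (9, 5, F, 27, p1, Gus), (9, 5, F, 27, p1, Yan), (9, 5, F, 27, rd, Tai), (9, 5, F, 27, x3, Gus)}
Filtering on sname ≠ Pat leaves {(4, 3, A, 35, ops, Ivy), (4, 3, A, 35, p1, Ivy), (5, 5, A, 29, p1, Gus), (5, 5, A, 29, p1, Yan), (5, 5, A, 29, rd, Tai), (5, 5, A, 29, x3, Gus), (7, 3, C, 18, ops, Ivy), (7, 3, C, 18, p1, Ivy), (7, 5, C, 12, p1, Gus), (7, 5, C, 12, p1, Yan), (7, 5, C, 12, rd, Tai), (7, 5, C, 12, x3, Gus), (7, 5, F, 10, p1, Gus), (7, 5, F, 10, p1, Yan), (7, 5, F, 10, rd, Tai), (7, 5, F, 10, x3, Gus), (8, 3, D, 7, ops, Ivy), (8, 3, D, 7, p1, Ivy), (9, 5, F, 27, p1, Gus), (9, 5, F, 27, p1, Yan), (9, 5, F, 27, rd, Tai), (9, 5, F, 27, x3, Gus)}.
Keep only column(s) room, cid (17 duplicate(s) eliminated): {(3, ops), (3, p1), (5, p1), (5, rd), (5, x3)}

{(3, ops), (3, p1), (5, p1), (5, rd), (5, x3)}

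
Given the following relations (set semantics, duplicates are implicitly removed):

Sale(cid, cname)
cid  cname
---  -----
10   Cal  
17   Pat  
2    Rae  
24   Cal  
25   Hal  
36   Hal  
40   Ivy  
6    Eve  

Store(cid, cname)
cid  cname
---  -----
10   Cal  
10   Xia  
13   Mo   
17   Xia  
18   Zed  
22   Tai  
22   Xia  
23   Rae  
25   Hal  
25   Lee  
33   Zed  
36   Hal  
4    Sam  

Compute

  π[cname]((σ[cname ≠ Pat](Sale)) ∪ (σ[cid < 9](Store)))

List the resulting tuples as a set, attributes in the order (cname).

Filtering on cname ≠ Pat leaves {(10, Cal), (2, Rae), (24, Cal), (25, Hal), (36, Hal), (40, Ivy), (6, Eve)}.
Filtering on cid < 9 leaves {(4, Sam)}.
Set union of the two operands is {(10, Cal), (2, Rae), (24, Cal), (25, Hal), (36, Hal), (4, Sam), (40, Ivy), (6, Eve)}.
Projecting to cname (2 duplicate(s) eliminated): {Cal, Eve, Hal, Ivy, Rae, Sam}

{Cal, Eve, Hal, Ivy, Rae, Sam}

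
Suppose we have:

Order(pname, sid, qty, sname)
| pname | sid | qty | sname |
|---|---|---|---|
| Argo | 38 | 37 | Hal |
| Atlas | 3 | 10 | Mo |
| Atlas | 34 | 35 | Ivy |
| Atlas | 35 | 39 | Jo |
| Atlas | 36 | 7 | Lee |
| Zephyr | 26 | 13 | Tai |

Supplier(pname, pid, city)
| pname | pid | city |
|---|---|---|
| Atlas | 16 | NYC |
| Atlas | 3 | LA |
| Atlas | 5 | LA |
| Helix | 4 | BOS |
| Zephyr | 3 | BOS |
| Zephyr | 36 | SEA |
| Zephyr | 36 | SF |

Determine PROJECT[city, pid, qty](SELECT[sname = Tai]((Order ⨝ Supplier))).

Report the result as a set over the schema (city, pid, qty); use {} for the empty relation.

{(BOS, 3, 13), (SEA, 36, 13), (SF, 36, 13)}

Natural join on pname: {(Atlas, 3, 10, Mo, 16, NYC), (Atlas, 3, 10, Mo, 3, LA), (Atlas, 3, 10, Mo, 5, LA), (Atlas, 34, 35, Ivy, 16, NYC), (Atlas, 34, 35, Ivy, 3, LA), (Atlas, 34, 35, Ivy, 5, LA), (Atlas, 35, 39, Jo, 16, NYC), (Atlas, 35, 39, Jo, 3, LA), (Atlas, 35, 39, Jo, 5, LA), (Atlas, 36, 7, Lee, 16, NYC), (Atlas, 36, 7, Lee, 3, LA), (Atlas, 36, 7, Lee, 5, LA), (Zephyr, 26, 13, Tai, 3, BOS), (Zephyr, 26, 13, Tai, 36, SEA), (Zephyr, 26, 13, Tai, 36, SF)}
Filtering on sname = Tai leaves {(Zephyr, 26, 13, Tai, 3, BOS), (Zephyr, 26, 13, Tai, 36, SEA), (Zephyr, 26, 13, Tai, 36, SF)}.
π_{city, pid, qty} gives {(BOS, 3, 13), (SEA, 36, 13), (SF, 36, 13)}.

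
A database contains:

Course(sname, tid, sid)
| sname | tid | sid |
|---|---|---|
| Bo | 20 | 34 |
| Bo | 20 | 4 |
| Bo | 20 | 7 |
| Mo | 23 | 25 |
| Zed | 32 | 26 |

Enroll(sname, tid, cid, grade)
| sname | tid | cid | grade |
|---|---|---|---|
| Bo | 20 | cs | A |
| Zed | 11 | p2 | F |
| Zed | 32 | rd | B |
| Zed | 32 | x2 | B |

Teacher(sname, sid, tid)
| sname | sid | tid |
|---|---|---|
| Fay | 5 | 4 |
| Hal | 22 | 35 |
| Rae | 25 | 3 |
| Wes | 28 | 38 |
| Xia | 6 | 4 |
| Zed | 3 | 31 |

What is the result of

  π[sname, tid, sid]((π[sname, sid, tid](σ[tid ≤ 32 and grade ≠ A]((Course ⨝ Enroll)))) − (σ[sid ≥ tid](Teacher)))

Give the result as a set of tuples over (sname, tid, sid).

{(Zed, 32, 26)}

Course ⋈ Enroll (natural join on sname, tid): {(Bo, 20, 34, cs, A), (Bo, 20, 4, cs, A), (Bo, 20, 7, cs, A), (Zed, 32, 26, rd, B), (Zed, 32, 26, x2, B)}
Apply σ_{tid ≤ 32 and grade ≠ A}; surviving tuples: {(Zed, 32, 26, rd, B), (Zed, 32, 26, x2, B)}
π[sname, sid, tid]: project onto (sname, sid, tid) (1 duplicate(s) eliminated) → {(Zed, 26, 32)}
Apply σ_{sid ≥ tid}; surviving tuples: {(Fay, 5, 4), (Rae, 25, 3), (Xia, 6, 4)}
Set difference of the two operands is {(Zed, 26, 32)}.
π[sname, tid, sid]: project onto (sname, tid, sid) → {(Zed, 32, 26)}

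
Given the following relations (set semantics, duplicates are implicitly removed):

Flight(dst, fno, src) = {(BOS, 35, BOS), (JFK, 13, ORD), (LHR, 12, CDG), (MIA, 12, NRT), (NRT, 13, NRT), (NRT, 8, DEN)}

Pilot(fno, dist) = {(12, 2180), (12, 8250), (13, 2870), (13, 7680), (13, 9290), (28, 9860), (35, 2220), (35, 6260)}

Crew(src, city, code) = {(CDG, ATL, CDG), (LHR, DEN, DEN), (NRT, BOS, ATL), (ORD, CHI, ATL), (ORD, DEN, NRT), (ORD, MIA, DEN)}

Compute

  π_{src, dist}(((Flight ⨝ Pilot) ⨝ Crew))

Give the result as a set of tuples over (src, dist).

Natural join on fno: {(BOS, 35, BOS, 2220), (BOS, 35, BOS, 6260), (JFK, 13, ORD, 2870), (JFK, 13, ORD, 7680), (JFK, 13, ORD, 9290), (LHR, 12, CDG, 2180), (LHR, 12, CDG, 8250), (MIA, 12, NRT, 2180), (MIA, 12, NRT, 8250), (NRT, 13, NRT, 2870), (NRT, 13, NRT, 7680), (NRT, 13, NRT, 9290)}
Natural join on src: {(JFK, 13, ORD, 2870, CHI, ATL), (JFK, 13, ORD, 2870, DEN, NRT), (JFK, 13, ORD, 2870, MIA, DEN), (JFK, 13, ORD, 7680, CHI, ATL), (JFK, 13, ORD, 7680, DEN, NRT), (JFK, 13, ORD, 7680, MIA, DEN), (JFK, 13, ORD, 9290, CHI, ATL), (JFK, 13, ORD, 9290, DEN, NRT), (JFK, 13, ORD, 9290, MIA, DEN), (LHR, 12, CDG, 2180, ATL, CDG), (LHR, 12, CDG, 8250, ATL, CDG), (MIA, 12, NRT, 2180, BOS, ATL), (MIA, 12, NRT, 8250, BOS, ATL), (NRT, 13, NRT, 2870, BOS, ATL), (NRT, 13, NRT, 7680, BOS, ATL), (NRT, 13, NRT, 9290, BOS, ATL)}
Projecting to src, dist (6 duplicate(s) eliminated): {(CDG, 2180), (CDG, 8250), (NRT, 2180), (NRT, 2870), (NRT, 7680), (NRT, 8250), (NRT, 9290), (ORD, 2870), (ORD, 7680), (ORD, 9290)}

{(CDG, 2180), (CDG, 8250), (NRT, 2180), (NRT, 2870), (NRT, 7680), (NRT, 8250), (NRT, 9290), (ORD, 2870), (ORD, 7680), (ORD, 9290)}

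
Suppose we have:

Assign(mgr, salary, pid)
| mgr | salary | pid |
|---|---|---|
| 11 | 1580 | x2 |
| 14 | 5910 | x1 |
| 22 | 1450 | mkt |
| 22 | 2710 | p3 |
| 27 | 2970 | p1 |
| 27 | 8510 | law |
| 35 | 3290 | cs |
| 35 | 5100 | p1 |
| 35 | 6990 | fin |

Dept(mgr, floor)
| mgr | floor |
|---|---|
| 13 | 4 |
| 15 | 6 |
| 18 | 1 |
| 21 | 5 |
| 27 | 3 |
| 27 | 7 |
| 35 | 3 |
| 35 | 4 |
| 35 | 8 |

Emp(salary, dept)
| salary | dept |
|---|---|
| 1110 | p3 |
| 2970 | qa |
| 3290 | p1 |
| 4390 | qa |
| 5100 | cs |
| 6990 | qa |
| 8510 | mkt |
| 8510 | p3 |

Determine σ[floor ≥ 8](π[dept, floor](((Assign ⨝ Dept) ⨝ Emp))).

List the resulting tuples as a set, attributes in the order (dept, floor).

Natural join on mgr: {(27, 2970, p1, 3), (27, 2970, p1, 7), (27, 8510, law, 3), (27, 8510, law, 7), (35, 3290, cs, 3), (35, 3290, cs, 4), (35, 3290, cs, 8), (35, 5100, p1, 3), (35, 5100, p1, 4), (35, 5100, p1, 8), (35, 6990, fin, 3), (35, 6990, fin, 4), (35, 6990, fin, 8)}
Natural join on salary: {(27, 2970, p1, 3, qa), (27, 2970, p1, 7, qa), (27, 8510, law, 3, mkt), (27, 8510, law, 3, p3), (27, 8510, law, 7, mkt), (27, 8510, law, 7, p3), (35, 3290, cs, 3, p1), (35, 3290, cs, 4, p1), (35, 3290, cs, 8, p1), (35, 5100, p1, 3, cs), (35, 5100, p1, 4, cs), (35, 5100, p1, 8, cs), (35, 6990, fin, 3, qa), (35, 6990, fin, 4, qa), (35, 6990, fin, 8, qa)}
Projecting to dept, floor (1 duplicate(s) eliminated): {(cs, 3), (cs, 4), (cs, 8), (mkt, 3), (mkt, 7), (p1, 3), (p1, 4), (p1, 8), (p3, 3), (p3, 7), (qa, 3), (qa, 4), (qa, 7), (qa, 8)}
σ[floor ≥ 8]: keep tuples satisfying floor ≥ 8 → {(cs, 8), (p1, 8), (qa, 8)}

{(cs, 8), (p1, 8), (qa, 8)}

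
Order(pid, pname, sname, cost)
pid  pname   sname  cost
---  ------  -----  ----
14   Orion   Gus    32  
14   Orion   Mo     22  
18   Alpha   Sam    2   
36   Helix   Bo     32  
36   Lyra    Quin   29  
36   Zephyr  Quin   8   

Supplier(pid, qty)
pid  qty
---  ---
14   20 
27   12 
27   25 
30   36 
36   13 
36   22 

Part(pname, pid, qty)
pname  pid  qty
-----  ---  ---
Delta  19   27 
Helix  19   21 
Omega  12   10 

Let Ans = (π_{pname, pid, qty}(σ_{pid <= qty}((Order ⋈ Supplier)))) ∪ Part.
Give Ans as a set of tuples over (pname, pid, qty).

{(Delta, 19, 27), (Helix, 19, 21), (Omega, 12, 10), (Orion, 14, 20)}

Order ⋈ Supplier (natural join on pid): {(14, Orion, Gus, 32, 20), (14, Orion, Mo, 22, 20), (36, Helix, Bo, 32, 13), (36, Helix, Bo, 32, 22), (36, Lyra, Quin, 29, 13), (36, Lyra, Quin, 29, 22), (36, Zephyr, Quin, 8, 13), (36, Zephyr, Quin, 8, 22)}
Filtering on pid <= qty leaves {(14, Orion, Gus, 32, 20), (14, Orion, Mo, 22, 20)}.
Projecting to pname, pid, qty (1 duplicate(s) eliminated): {(Orion, 14, 20)}
Union: {(Orion, 14, 20)} with {(Delta, 19, 27), (Helix, 19, 21), (Omega, 12, 10)} → {(Delta, 19, 27), (Helix, 19, 21), (Omega, 12, 10), (Orion, 14, 20)}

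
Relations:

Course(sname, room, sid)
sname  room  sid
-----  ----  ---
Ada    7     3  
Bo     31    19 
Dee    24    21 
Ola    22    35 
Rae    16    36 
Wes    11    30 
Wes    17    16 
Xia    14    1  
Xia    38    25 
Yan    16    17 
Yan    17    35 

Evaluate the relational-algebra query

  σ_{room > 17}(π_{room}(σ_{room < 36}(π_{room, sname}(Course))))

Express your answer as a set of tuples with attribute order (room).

{22, 24, 31}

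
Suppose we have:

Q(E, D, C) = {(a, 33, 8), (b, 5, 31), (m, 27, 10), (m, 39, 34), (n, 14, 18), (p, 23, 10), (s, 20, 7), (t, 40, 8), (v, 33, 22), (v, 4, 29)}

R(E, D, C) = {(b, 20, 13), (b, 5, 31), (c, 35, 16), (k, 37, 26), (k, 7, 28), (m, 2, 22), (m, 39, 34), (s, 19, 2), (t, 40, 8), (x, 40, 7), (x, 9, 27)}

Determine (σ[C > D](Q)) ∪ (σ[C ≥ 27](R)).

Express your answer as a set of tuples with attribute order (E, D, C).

Selection C > D: {(b, 5, 31), (n, 14, 18), (v, 4, 29)}
Selection C ≥ 27: {(b, 5, 31), (k, 7, 28), (m, 39, 34), (x, 9, 27)}
Taking the union: {(b, 5, 31), (k, 7, 28), (m, 39, 34), (n, 14, 18), (v, 4, 29), (x, 9, 27)}

{(b, 5, 31), (k, 7, 28), (m, 39, 34), (n, 14, 18), (v, 4, 29), (x, 9, 27)}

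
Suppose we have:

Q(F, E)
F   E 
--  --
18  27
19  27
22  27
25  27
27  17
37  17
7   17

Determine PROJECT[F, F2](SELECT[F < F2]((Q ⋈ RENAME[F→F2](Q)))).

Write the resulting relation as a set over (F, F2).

{(18, 19), (18, 22), (18, 25), (19, 22), (19, 25), (22, 25), (27, 37), (7, 27), (7, 37)}

ρ[F→F2]: schema becomes (F2, E); tuples unchanged.
Joining Q and RENAME[F→F2](Q) on E yields {(18, 27, 18), (18, 27, 19), (18, 27, 22), (18, 27, 25), (19, 27, 18), (19, 27, 19), (19, 27, 22), (19, 27, 25), (22, 27, 18), (22, 27, 19), (22, 27, 22), (22, 27, 25), (25, 27, 18), (25, 27, 19), (25, 27, 22), (25, 27, 25), (27, 17, 27), (27, 17, 37), (27, 17, 7), (37, 17, 27), (37, 17, 37), (37, 17, 7), (7, 17, 27), (7, 17, 37), (7, 17, 7)}.
σ[F < F2]: keep tuples satisfying F < F2 → {(18, 27, 19), (18, 27, 22), (18, 27, 25), (19, 27, 22), (19, 27, 25), (22, 27, 25), (27, 17, 37), (7, 17, 27), (7, 17, 37)}
Projecting to F, F2: {(18, 19), (18, 22), (18, 25), (19, 22), (19, 25), (22, 25), (27, 37), (7, 27), (7, 37)}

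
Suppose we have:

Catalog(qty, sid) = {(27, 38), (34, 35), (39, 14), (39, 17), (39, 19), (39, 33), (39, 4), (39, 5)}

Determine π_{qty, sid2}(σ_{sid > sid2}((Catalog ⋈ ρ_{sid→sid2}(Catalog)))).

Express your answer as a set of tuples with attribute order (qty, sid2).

ρ[sid→sid2]: schema becomes (qty, sid2); tuples unchanged.
Joining Catalog and ρ_{sid→sid2}(Catalog) on qty yields {(27, 38, 38), (34, 35, 35), (39, 14, 14), (39, 14, 17), (39, 14, 19), (39, 14, 33), (39, 14, 4), (39, 14, 5), (39, 17, 14), (39, 17, 17), (39, 17, 19), (39, 17, 33), (39, 17, 4), (39, 17, 5), (39, 19, 14), (39, 19, 17), (39, 19, 19), (39, 19, 33), (39, 19, 4), (39, 19, 5), (39, 33, 14), (39, 33, 17), (39, 33, 19), (39, 33, 33), (39, 33, 4), (39, 33, 5), (39, 4, 14), (39, 4, 17), (39, 4, 19), (39, 4, 33), (39, 4, 4), (39, 4, 5), (39, 5, 14), (39, 5, 17), (39, 5, 19), (39, 5, 33), (39, 5, 4), (39, 5, 5)}.
Filtering on sid > sid2 leaves {(39, 14, 4), (39, 14, 5), (39, 17, 14), (39, 17, 4), (39, 17, 5), (39, 19, 14), (39, 19, 17), (39, 19, 4), (39, 19, 5), (39, 33, 14), (39, 33, 17), (39, 33, 19), (39, 33, 4), (39, 33, 5), (39, 5, 4)}.
π[qty, sid2]: project onto (qty, sid2) (10 duplicate(s) eliminated) → {(39, 14), (39, 17), (39, 19), (39, 4), (39, 5)}

{(39, 14), (39, 17), (39, 19), (39, 4), (39, 5)}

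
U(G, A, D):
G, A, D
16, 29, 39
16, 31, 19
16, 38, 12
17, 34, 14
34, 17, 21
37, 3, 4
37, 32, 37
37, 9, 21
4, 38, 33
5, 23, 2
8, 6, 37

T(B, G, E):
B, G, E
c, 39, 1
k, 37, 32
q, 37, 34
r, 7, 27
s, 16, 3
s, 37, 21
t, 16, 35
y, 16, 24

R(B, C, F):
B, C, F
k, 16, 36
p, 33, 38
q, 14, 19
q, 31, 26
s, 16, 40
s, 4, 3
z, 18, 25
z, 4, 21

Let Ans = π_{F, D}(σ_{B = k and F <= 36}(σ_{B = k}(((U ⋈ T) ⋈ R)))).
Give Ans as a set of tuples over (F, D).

{(36, 21), (36, 37), (36, 4)}

Joining U and T on G yields {(16, 29, 39, s, 3), (16, 29, 39, t, 35), (16, 29, 39, y, 24), (16, 31, 19, s, 3), (16, 31, 19, t, 35), (16, 31, 19, y, 24), (16, 38, 12, s, 3), (16, 38, 12, t, 35), (16, 38, 12, y, 24), (37, 3, 4, k, 32), (37, 3, 4, q, 34), (37, 3, 4, s, 21), (37, 32, 37, k, 32), (37, 32, 37, q, 34), (37, 32, 37, s, 21), (37, 9, 21, k, 32), (37, 9, 21, q, 34), (37, 9, 21, s, 21)}.
Joining (U ⋈ T) and R on B yields {(16, 29, 39, s, 3, 16, 40), (16, 29, 39, s, 3, 4, 3), (16, 31, 19, s, 3, 16, 40), (16, 31, 19, s, 3, 4, 3), (16, 38, 12, s, 3, 16, 40), (16, 38, 12, s, 3, 4, 3), (37, 3, 4, k, 32, 16, 36), (37, 3, 4, q, 34, 14, 19), (37, 3, 4, q, 34, 31, 26), (37, 3, 4, s, 21, 16, 40), (37, 3, 4, s, 21, 4, 3), (37, 32, 37, k, 32, 16, 36), (37, 32, 37, q, 34, 14, 19), (37, 32, 37, q, 34, 31, 26), (37, 32, 37, s, 21, 16, 40), (37, 32, 37, s, 21, 4, 3), (37, 9, 21, k, 32, 16, 36), (37, 9, 21, q, 34, 14, 19), (37, 9, 21, q, 34, 31, 26), (37, 9, 21, s, 21, 16, 40), (37, 9, 21, s, 21, 4, 3)}.
Apply σ_{B = k}; surviving tuples: {(37, 3, 4, k, 32, 16, 36), (37, 32, 37, k, 32, 16, 36), (37, 9, 21, k, 32, 16, 36)}
Apply σ_{B = k and F <= 36}; surviving tuples: {(37, 3, 4, k, 32, 16, 36), (37, 32, 37, k, 32, 16, 36), (37, 9, 21, k, 32, 16, 36)}
π[F, D]: project onto (F, D) → {(36, 21), (36, 37), (36, 4)}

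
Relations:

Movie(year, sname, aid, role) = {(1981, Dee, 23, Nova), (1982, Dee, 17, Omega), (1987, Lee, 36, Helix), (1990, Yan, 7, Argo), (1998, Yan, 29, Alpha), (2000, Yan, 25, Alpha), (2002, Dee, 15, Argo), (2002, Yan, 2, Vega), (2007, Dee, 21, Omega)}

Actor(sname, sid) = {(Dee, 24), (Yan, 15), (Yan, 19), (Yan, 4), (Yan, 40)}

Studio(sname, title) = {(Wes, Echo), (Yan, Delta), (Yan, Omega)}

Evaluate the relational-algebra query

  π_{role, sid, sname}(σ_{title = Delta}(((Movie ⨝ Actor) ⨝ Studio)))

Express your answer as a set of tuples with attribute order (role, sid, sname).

Movie ⋈ Actor (natural join on sname): {(1981, Dee, 23, Nova, 24), (1982, Dee, 17, Omega, 24), (1990, Yan, 7, Argo, 15), (1990, Yan, 7, Argo, 19), (1990, Yan, 7, Argo, 4), (1990, Yan, 7, Argo, 40), (1998, Yan, 29, Alpha, 15), (1998, Yan, 29, Alpha, 19), (1998, Yan, 29, Alpha, 4), (1998, Yan, 29, Alpha, 40), (2000, Yan, 25, Alpha, 15), (2000, Yan, 25, Alpha, 19), (2000, Yan, 25, Alpha, 4), (2000, Yan, 25, Alpha, 40), (2002, Dee, 15, Argo, 24), (2002, Yan, 2, Vega, 15), (2002, Yan, 2, Vega, 19), (2002, Yan, 2, Vega, 4), (2002, Yan, 2, Vega, 40), (2007, Dee, 21, Omega, 24)}
(Movie ⨝ Actor) ⋈ Studio (natural join on sname): {(1990, Yan, 7, Argo, 15, Delta), (1990, Yan, 7, Argo, 15, Omega), (1990, Yan, 7, Argo, 19, Delta), (1990, Yan, 7, Argo, 19, Omega), (1990, Yan, 7, Argo, 4, Delta), (1990, Yan, 7, Argo, 4, Omega), (1990, Yan, 7, Argo, 40, Delta), (1990, Yan, 7, Argo, 40, Omega), (1998, Yan, 29, Alpha, 15, Delta), (1998, Yan, 29, Alpha, 15, Omega), (1998, Yan, 29, Alpha, 19, Delta), (1998, Yan, 29, Alpha, 19, Omega), (1998, Yan, 29, Alpha, 4, Delta), (1998, Yan, 29, Alpha, 4, Omega), (1998, Yan, 29, Alpha, 40, Delta), (1998, Yan, 29, Alpha, 40, Omega), (2000, Yan, 25, Alpha, 15, Delta), (2000, Yan, 25, Alpha, 15, Omega), (2000, Yan, 25, Alpha, 19, Delta), (2000, Yan, 25, Alpha, 19, Omega), (2000, Yan, 25, Alpha, 4, Delta), (2000, Yan, 25, Alpha, 4, Omega), (2000, Yan, 25, Alpha, 40, Delta), (2000, Yan, 25, Alpha, 40, Omega), (2002, Yan, 2, Vega, 15, Delta), (2002, Yan, 2, Vega, 15, Omega), (2002, Yan, 2, Vega, 19, Delta), (2002, Yan, 2, Vega, 19, Omega), (2002, Yan, 2, Vega, 4, Delta), (2002, Yan, 2, Vega, 4, Omega), (2002, Yan, 2, Vega, 40, Delta), (2002, Yan, 2, Vega, 40, Omega)}
σ[title = Delta]: keep tuples satisfying title = Delta → {(1990, Yan, 7, Argo, 15, Delta), (1990, Yan, 7, Argo, 19, Delta), (1990, Yan, 7, Argo, 4, Delta), (1990, Yan, 7, Argo, 40, Delta), (1998, Yan, 29, Alpha, 15, Delta), (1998, Yan, 29, Alpha, 19, Delta), (1998, Yan, 29, Alpha, 4, Delta), (1998, Yan, 29, Alpha, 40, Delta), (2000, Yan, 25, Alpha, 15, Delta), (2000, Yan, 25, Alpha, 19, Delta), (2000, Yan, 25, Alpha, 4, Delta), (2000, Yan, 25, Alpha, 40, Delta), (2002, Yan, 2, Vega, 15, Delta), (2002, Yan, 2, Vega, 19, Delta), (2002, Yan, 2, Vega, 4, Delta), (2002, Yan, 2, Vega, 40, Delta)}
π[role, sid, sname]: project onto (role, sid, sname) (4 duplicate(s) eliminated) → {(Alpha, 15, Yan), (Alpha, 19, Yan), (Alpha, 4, Yan), (Alpha, 40, Yan), (Argo, 15, Yan), (Argo, 19, Yan), (Argo, 4, Yan), (Argo, 40, Yan), (Vega, 15, Yan), (Vega, 19, Yan), (Vega, 4, Yan), (Vega, 40, Yan)}

{(Alpha, 15, Yan), (Alpha, 19, Yan), (Alpha, 4, Yan), (Alpha, 40, Yan), (Argo, 15, Yan), (Argo, 19, Yan), (Argo, 4, Yan), (Argo, 40, Yan), (Vega, 15, Yan), (Vega, 19, Yan), (Vega, 4, Yan), (Vega, 40, Yan)}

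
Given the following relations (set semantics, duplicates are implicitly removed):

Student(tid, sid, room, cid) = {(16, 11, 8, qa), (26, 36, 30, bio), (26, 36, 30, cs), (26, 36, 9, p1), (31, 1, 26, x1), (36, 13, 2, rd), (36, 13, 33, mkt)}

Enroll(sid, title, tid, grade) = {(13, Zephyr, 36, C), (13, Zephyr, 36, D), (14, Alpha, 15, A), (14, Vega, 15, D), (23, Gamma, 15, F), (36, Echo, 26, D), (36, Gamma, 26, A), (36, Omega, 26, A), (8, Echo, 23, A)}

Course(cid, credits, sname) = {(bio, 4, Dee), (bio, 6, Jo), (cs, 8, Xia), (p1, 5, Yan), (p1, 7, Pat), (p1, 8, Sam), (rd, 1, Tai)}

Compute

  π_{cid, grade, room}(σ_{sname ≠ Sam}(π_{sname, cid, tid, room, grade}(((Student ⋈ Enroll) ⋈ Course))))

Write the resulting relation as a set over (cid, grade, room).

Joining Student and Enroll on tid, sid yields {(26, 36, 30, bio, Echo, D), (26, 36, 30, bio, Gamma, A), (26, 36, 30, bio, Omega, A), (26, 36, 30, cs, Echo, D), (26, 36, 30, cs, Gamma, A), (26, 36, 30, cs, Omega, A), (26, 36, 9, p1, Echo, D), (26, 36, 9, p1, Gamma, A), (26, 36, 9, p1, Omega, A), (36, 13, 2, rd, Zephyr, C), (36, 13, 2, rd, Zephyr, D), (36, 13, 33, mkt, Zephyr, C), (36, 13, 33, mkt, Zephyr, D)}.
Joining (Student ⋈ Enroll) and Course on cid yields {(26, 36, 30, bio, Echo, D, 4, Dee), (26, 36, 30, bio, Echo, D, 6, Jo), (26, 36, 30, bio, Gamma, A, 4, Dee), (26, 36, 30, bio, Gamma, A, 6, Jo), (26, 36, 30, bio, Omega, A, 4, Dee), (26, 36, 30, bio, Omega, A, 6, Jo), (26, 36, 30, cs, Echo, D, 8, Xia), (26, 36, 30, cs, Gamma, A, 8, Xia), (26, 36, 30, cs, Omega, A, 8, Xia), (26, 36, 9, p1, Echo, D, 5, Yan), (26, 36, 9, p1, Echo, D, 7, Pat), (26, 36, 9, p1, Echo, D, 8, Sam), (26, 36, 9, p1, Gamma, A, 5, Yan), (26, 36, 9, p1, Gamma, A, 7, Pat), (26, 36, 9, p1, Gamma, A, 8, Sam), (26, 36, 9, p1, Omega, A, 5, Yan), (26, 36, 9, p1, Omega, A, 7, Pat), (26, 36, 9, p1, Omega, A, 8, Sam), (36, 13, 2, rd, Zephyr, C, 1, Tai), (36, 13, 2, rd, Zephyr, D, 1, Tai)}.
Projecting to sname, cid, tid, room, grade (6 duplicate(s) eliminated): {(Dee, bio, 26, 30, A), (Dee, bio, 26, 30, D), (Jo, bio, 26, 30, A), (Jo, bio, 26, 30, D), (Pat, p1, 26, 9, A), (Pat, p1, 26, 9, D), (Sam, p1, 26, 9, A), (Sam, p1, 26, 9, D), (Tai, rd, 36, 2, C), (Tai, rd, 36, 2, D), (Xia, cs, 26, 30, A), (Xia, cs, 26, 30, D), (Yan, p1, 26, 9, A), (Yan, p1, 26, 9, D)}
Apply σ_{sname ≠ Sam}; surviving tuples: {(Dee, bio, 26, 30, A), (Dee, bio, 26, 30, D), (Jo, bio, 26, 30, A), (Jo, bio, 26, 30, D), (Pat, p1, 26, 9, A), (Pat, p1, 26, 9, D), (Tai, rd, 36, 2, C), (Tai, rd, 36, 2, D), (Xia, cs, 26, 30, A), (Xia, cs, 26, 30, D), (Yan, p1, 26, 9, A), (Yan, p1, 26, 9, D)}
Projecting to cid, grade, room (4 duplicate(s) eliminated): {(bio, A, 30), (bio, D, 30), (cs, A, 30), (cs, D, 30), (p1, A, 9), (p1, D, 9), (rd, C, 2), (rd, D, 2)}

{(bio, A, 30), (bio, D, 30), (cs, A, 30), (cs, D, 30), (p1, A, 9), (p1, D, 9), (rd, C, 2), (rd, D, 2)}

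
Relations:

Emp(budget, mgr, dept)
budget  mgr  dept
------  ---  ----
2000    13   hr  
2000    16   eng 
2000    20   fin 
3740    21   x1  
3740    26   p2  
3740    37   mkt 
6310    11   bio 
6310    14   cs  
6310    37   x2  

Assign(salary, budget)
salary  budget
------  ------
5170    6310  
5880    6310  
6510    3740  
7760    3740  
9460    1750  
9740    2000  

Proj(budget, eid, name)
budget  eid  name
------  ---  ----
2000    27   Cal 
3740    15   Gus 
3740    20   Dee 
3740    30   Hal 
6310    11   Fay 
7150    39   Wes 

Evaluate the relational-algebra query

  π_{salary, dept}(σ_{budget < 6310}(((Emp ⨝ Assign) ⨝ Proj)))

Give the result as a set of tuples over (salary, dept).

Joining Emp and Assign on budget yields {(2000, 13, hr, 9740), (2000, 16, eng, 9740), (2000, 20, fin, 9740), (3740, 21, x1, 6510), (3740, 21, x1, 7760), (3740, 26, p2, 6510), (3740, 26, p2, 7760), (3740, 37, mkt, 6510), (3740, 37, mkt, 7760), (6310, 11, bio, 5170), (6310, 11, bio, 5880), (6310, 14, cs, 5170), (6310, 14, cs, 5880), (6310, 37, x2, 5170), (6310, 37, x2, 5880)}.
Joining (Emp ⨝ Assign) and Proj on budget yields {(2000, 13, hr, 9740, 27, Cal), (2000, 16, eng, 9740, 27, Cal), (2000, 20, fin, 9740, 27, Cal), (3740, 21, x1, 6510, 15, Gus), (3740, 21, x1, 6510, 20, Dee), (3740, 21, x1, 6510, 30, Hal), (3740, 21, x1, 7760, 15, Gus), (3740, 21, x1, 7760, 20, Dee), (3740, 21, x1, 7760, 30, Hal), (3740, 26, p2, 6510, 15, Gus), (3740, 26, p2, 6510, 20, Dee), (3740, 26, p2, 6510, 30, Hal), (3740, 26, p2, 7760, 15, Gus), (3740, 26, p2, 7760, 20, Dee), (3740, 26, p2, 7760, 30, Hal), (3740, 37, mkt, 6510, 15, Gus), (3740, 37, mkt, 6510, 20, Dee), (3740, 37, mkt, 6510, 30, Hal), (3740, 37, mkt, 7760, 15, Gus), (3740, 37, mkt, 7760, 20, Dee), (3740, 37, mkt, 7760, 30, Hal), (6310, 11, bio, 5170, 11, Fay), (6310, 11, bio, 5880, 11, Fay), (6310, 14, cs, 5170, 11, Fay), (6310, 14, cs, 5880, 11, Fay), (6310, 37, x2, 5170, 11, Fay), (6310, 37, x2, 5880, 11, Fay)}.
Filtering on budget < 6310 leaves {(2000, 13, hr, 9740, 27, Cal), (2000, 16, eng, 9740, 27, Cal), (2000, 20, fin, 9740, 27, Cal), (3740, 21, x1, 6510, 15, Gus), (3740, 21, x1, 6510, 20, Dee), (3740, 21, x1, 6510, 30, Hal), (3740, 21, x1, 7760, 15, Gus), (3740, 21, x1, 7760, 20, Dee), (3740, 21, x1, 7760, 30, Hal), (3740, 26, p2, 6510, 15, Gus), (3740, 26, p2, 6510, 20, Dee), (3740, 26, p2, 6510, 30, Hal), (3740, 26, p2, 7760, 15, Gus), (3740, 26, p2, 7760, 20, Dee), (3740, 26, p2, 7760, 30, Hal), (3740, 37, mkt, 6510, 15, Gus), (3740, 37, mkt, 6510, 20, Dee), (3740, 37, mkt, 6510, 30, Hal), (3740, 37, mkt, 7760, 15, Gus), (3740, 37, mkt, 7760, 20, Dee), (3740, 37, mkt, 7760, 30, Hal)}.
π_{salary, dept} gives {(6510, mkt), (6510, p2), (6510, x1), (7760, mkt), (7760, p2), (7760, x1), (9740, eng), (9740, fin), (9740, hr)} (12 duplicate(s) eliminated).

{(6510, mkt), (6510, p2), (6510, x1), (7760, mkt), (7760, p2), (7760, x1), (9740, eng), (9740, fin), (9740, hr)}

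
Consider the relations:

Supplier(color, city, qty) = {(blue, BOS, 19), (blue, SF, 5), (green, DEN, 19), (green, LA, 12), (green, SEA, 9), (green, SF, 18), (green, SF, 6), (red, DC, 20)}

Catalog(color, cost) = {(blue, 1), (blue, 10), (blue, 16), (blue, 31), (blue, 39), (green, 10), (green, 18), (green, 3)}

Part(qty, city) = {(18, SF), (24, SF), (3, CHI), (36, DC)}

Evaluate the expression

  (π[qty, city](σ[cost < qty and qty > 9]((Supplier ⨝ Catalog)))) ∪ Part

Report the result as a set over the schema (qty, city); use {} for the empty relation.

{(12, LA), (18, SF), (19, BOS), (19, DEN), (24, SF), (3, CHI), (36, DC)}

Natural join on color: {(blue, BOS, 19, 1), (blue, BOS, 19, 10), (blue, BOS, 19, 16), (blue, BOS, 19, 31), (blue, BOS, 19, 39), (blue, SF, 5, 1), (blue, SF, 5, 10), (blue, SF, 5, 16), (blue, SF, 5, 31), (blue, SF, 5, 39), (green, DEN, 19, 10), (green, DEN, 19, 18), (green, DEN, 19, 3), (green, LA, 12, 10), (green, LA, 12, 18), (green, LA, 12, 3), (green, SEA, 9, 10), (green, SEA, 9, 18), (green, SEA, 9, 3), (green, SF, 18, 10), (green, SF, 18, 18), (green, SF, 18, 3), (green, SF, 6, 10), (green, SF, 6, 18), (green, SF, 6, 3)}
σ[cost < qty and qty > 9]: keep tuples satisfying cost < qty and qty > 9 → {(blue, BOS, 19, 1), (blue, BOS, 19, 10), (blue, BOS, 19, 16), (green, DEN, 19, 10), (green, DEN, 19, 18), (green, DEN, 19, 3), (green, LA, 12, 10), (green, LA, 12, 3), (green, SF, 18, 10), (green, SF, 18, 3)}
π_{qty, city} gives {(12, LA), (18, SF), (19, BOS), (19, DEN)} (6 duplicate(s) eliminated).
Union: {(12, LA), (18, SF), (19, BOS), (19, DEN)} with {(18, SF), (24, SF), (3, CHI), (36, DC)} → {(12, LA), (18, SF), (19, BOS), (19, DEN), (24, SF), (3, CHI), (36, DC)}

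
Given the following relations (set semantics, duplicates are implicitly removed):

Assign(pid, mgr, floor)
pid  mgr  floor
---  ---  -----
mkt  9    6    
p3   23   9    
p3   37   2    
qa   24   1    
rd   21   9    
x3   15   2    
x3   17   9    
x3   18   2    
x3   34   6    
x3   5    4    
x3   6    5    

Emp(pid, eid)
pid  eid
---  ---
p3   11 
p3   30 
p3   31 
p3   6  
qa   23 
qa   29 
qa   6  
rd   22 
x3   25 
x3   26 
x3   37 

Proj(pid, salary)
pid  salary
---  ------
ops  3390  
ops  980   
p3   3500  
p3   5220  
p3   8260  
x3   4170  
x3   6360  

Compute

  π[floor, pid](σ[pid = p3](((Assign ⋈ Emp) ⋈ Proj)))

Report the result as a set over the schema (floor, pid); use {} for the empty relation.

{(2, p3), (9, p3)}

Joining Assign and Emp on pid yields {(p3, 23, 9, 11), (p3, 23, 9, 30), (p3, 23, 9, 31), (p3, 23, 9, 6), (p3, 37, 2, 11), (p3, 37, 2, 30), (p3, 37, 2, 31), (p3, 37, 2, 6), (qa, 24, 1, 23), (qa, 24, 1, 29), (qa, 24, 1, 6), (rd, 21, 9, 22), (x3, 15, 2, 25), (x3, 15, 2, 26), (x3, 15, 2, 37), (x3, 17, 9, 25), (x3, 17, 9, 26), (x3, 17, 9, 37), (x3, 18, 2, 25), (x3, 18, 2, 26), (x3, 18, 2, 37), (x3, 34, 6, 25), (x3, 34, 6, 26), (x3, 34, 6, 37), (x3, 5, 4, 25), (x3, 5, 4, 26), (x3, 5, 4, 37), (x3, 6, 5, 25), (x3, 6, 5, 26), (x3, 6, 5, 37)}.
Joining (Assign ⋈ Emp) and Proj on pid yields {(p3, 23, 9, 11, 3500), (p3, 23, 9, 11, 5220), (p3, 23, 9, 11, 8260), (p3, 23, 9, 30, 3500), (p3, 23, 9, 30, 5220), (p3, 23, 9, 30, 8260), (p3, 23, 9, 31, 3500), (p3, 23, 9, 31, 5220), (p3, 23, 9, 31, 8260), (p3, 23, 9, 6, 3500), (p3, 23, 9, 6, 5220), (p3, 23, 9, 6, 8260), (p3, 37, 2, 11, 3500), (p3, 37, 2, 11, 5220), (p3, 37, 2, 11, 8260), (p3, 37, 2, 30, 3500), (p3, 37, 2, 30, 5220), (p3, 37, 2, 30, 8260), (p3, 37, 2, 31, 3500), (p3, 37, 2, 31, 5220), (p3, 37, 2, 31, 8260), (p3, 37, 2, 6, 3500), (p3, 37, 2, 6, 5220), (p3, 37, 2, 6, 8260), (x3, 15, 2, 25, 4170), (x3, 15, 2, 25, 6360), (x3, 15, 2, 26, 4170), (x3, 15, 2, 26, 6360), (x3, 15, 2, 37, 4170), (x3, 15, 2, 37, 6360), (x3, 17, 9, 25, 4170), (x3, 17, 9, 25, 6360), (x3, 17, 9, 26, 4170), (x3, 17, 9, 26, 6360), (x3, 17, 9, 37, 4170), (x3, 17, 9, 37, 6360), (x3, 18, 2, 25, 4170), (x3, 18, 2, 25, 6360), (x3, 18, 2, 26, 4170), (x3, 18, 2, 26, 6360), (x3, 18, 2, 37, 4170), (x3, 18, 2, 37, 6360), (x3, 34, 6, 25, 4170), (x3, 34, 6, 25, 6360), (x3, 34, 6, 26, 4170), (x3, 34, 6, 26, 6360), (x3, 34, 6, 37, 4170), (x3, 34, 6, 37, 6360), (x3, 5, 4, 25, 4170), (x3, 5, 4, 25, 6360), (x3, 5, 4, 26, 4170), (x3, 5, 4, 26, 6360), (x3, 5, 4, 37, 4170), (x3, 5, 4, 37, 6360), (x3, 6, 5, 25, 4170), (x3, 6, 5, 25, 6360), (x3, 6, 5, 26, 4170), (x3, 6, 5, 26, 6360), (x3, 6, 5, 37, 4170), (x3, 6, 5, 37, 6360)}.
Apply σ_{pid = p3}; surviving tuples: {(p3, 23, 9, 11, 3500), (p3, 23, 9, 11, 5220), (p3, 23, 9, 11, 8260), (p3, 23, 9, 30, 3500), (p3, 23, 9, 30, 5220), (p3, 23, 9, 30, 8260), (p3, 23, 9, 31, 3500), (p3, 23, 9, 31, 5220), (p3, 23, 9, 31, 8260), (p3, 23, 9, 6, 3500), (p3, 23, 9, 6, 5220), (p3, 23, 9, 6, 8260), (p3, 37, 2, 11, 3500), (p3, 37, 2, 11, 5220), (p3, 37, 2, 11, 8260), (p3, 37, 2, 30, 3500), (p3, 37, 2, 30, 5220), (p3, 37, 2, 30, 8260), (p3, 37, 2, 31, 3500), (p3, 37, 2, 31, 5220), (p3, 37, 2, 31, 8260), (p3, 37, 2, 6, 3500), (p3, 37, 2, 6, 5220), (p3, 37, 2, 6, 8260)}
π[floor, pid]: project onto (floor, pid) (22 duplicate(s) eliminated) → {(2, p3), (9, p3)}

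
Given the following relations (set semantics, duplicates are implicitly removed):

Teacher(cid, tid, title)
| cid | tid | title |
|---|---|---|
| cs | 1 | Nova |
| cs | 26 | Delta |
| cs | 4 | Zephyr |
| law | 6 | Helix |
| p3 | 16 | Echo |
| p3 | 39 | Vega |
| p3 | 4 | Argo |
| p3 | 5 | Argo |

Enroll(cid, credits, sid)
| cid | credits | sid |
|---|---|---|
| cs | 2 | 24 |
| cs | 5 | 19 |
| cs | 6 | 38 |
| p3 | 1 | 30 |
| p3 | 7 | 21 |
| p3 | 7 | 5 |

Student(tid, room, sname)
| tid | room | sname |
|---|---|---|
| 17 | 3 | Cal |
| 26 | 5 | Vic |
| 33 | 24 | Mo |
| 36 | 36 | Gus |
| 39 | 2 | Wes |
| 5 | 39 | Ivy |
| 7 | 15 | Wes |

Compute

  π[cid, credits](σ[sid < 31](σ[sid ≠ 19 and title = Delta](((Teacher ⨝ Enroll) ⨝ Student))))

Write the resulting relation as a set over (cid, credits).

Joining Teacher and Enroll on cid yields {(cs, 1, Nova, 2, 24), (cs, 1, Nova, 5, 19), (cs, 1, Nova, 6, 38), (cs, 26, Delta, 2, 24), (cs, 26, Delta, 5, 19), (cs, 26, Delta, 6, 38), (cs, 4, Zephyr, 2, 24), (cs, 4, Zephyr, 5, 19), (cs, 4, Zephyr, 6, 38), (p3, 16, Echo, 1, 30), (p3, 16, Echo, 7, 21), (p3, 16, Echo, 7, 5), (p3, 39, Vega, 1, 30), (p3, 39, Vega, 7, 21), (p3, 39, Vega, 7, 5), (p3, 4, Argo, 1, 30), (p3, 4, Argo, 7, 21), (p3, 4, Argo, 7, 5), (p3, 5, Argo, 1, 30), (p3, 5, Argo, 7, 21), (p3, 5, Argo, 7, 5)}.
Joining (Teacher ⨝ Enroll) and Student on tid yields {(cs, 26, Delta, 2, 24, 5, Vic), (cs, 26, Delta, 5, 19, 5, Vic), (cs, 26, Delta, 6, 38, 5, Vic), (p3, 39, Vega, 1, 30, 2, Wes), (p3, 39, Vega, 7, 21, 2, Wes), (p3, 39, Vega, 7, 5, 2, Wes), (p3, 5, Argo, 1, 30, 39, Ivy), (p3, 5, Argo, 7, 21, 39, Ivy), (p3, 5, Argo, 7, 5, 39, Ivy)}.
Filtering on sid ≠ 19 and title = Delta leaves {(cs, 26, Delta, 2, 24, 5, Vic), (cs, 26, Delta, 6, 38, 5, Vic)}.
Filtering on sid < 31 leaves {(cs, 26, Delta, 2, 24, 5, Vic)}.
Projecting to cid, credits: {(cs, 2)}

{(cs, 2)}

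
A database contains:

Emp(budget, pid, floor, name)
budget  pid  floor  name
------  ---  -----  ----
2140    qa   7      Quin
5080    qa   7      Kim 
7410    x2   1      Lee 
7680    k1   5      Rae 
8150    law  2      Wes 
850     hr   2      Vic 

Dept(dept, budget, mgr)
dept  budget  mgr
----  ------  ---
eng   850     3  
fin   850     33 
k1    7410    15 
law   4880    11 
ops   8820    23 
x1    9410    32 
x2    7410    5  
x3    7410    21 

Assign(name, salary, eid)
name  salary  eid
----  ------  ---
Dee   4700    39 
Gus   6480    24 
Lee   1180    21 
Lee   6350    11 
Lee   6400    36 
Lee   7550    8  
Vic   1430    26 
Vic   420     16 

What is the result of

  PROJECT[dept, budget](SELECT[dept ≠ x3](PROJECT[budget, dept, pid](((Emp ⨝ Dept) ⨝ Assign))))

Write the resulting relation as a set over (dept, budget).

Emp ⋈ Dept (natural join on budget): {(7410, x2, 1, Lee, k1, 15), (7410, x2, 1, Lee, x2, 5), (7410, x2, 1, Lee, x3, 21), (850, hr, 2, Vic, eng, 3), (850, hr, 2, Vic, fin, 33)}
(Emp ⨝ Dept) ⋈ Assign (natural join on name): {(7410, x2, 1, Lee, k1, 15, 1180, 21), (7410, x2, 1, Lee, k1, 15, 6350, 11), (7410, x2, 1, Lee, k1, 15, 6400, 36), (7410, x2, 1, Lee, k1, 15, 7550, 8), (7410, x2, 1, Lee, x2, 5, 1180, 21), (7410, x2, 1, Lee, x2, 5, 6350, 11), (7410, x2, 1, Lee, x2, 5, 6400, 36), (7410, x2, 1, Lee, x2, 5, 7550, 8), (7410, x2, 1, Lee, x3, 21, 1180, 21), (7410, x2, 1, Lee, x3, 21, 6350, 11), (7410, x2, 1, Lee, x3, 21, 6400, 36), (7410, x2, 1, Lee, x3, 21, 7550, 8), (850, hr, 2, Vic, eng, 3, 1430, 26), (850, hr, 2, Vic, eng, 3, 420, 16), (850, hr, 2, Vic, fin, 33, 1430, 26), (850, hr, 2, Vic, fin, 33, 420, 16)}
π_{budget, dept, pid} gives {(7410, k1, x2), (7410, x2, x2), (7410, x3, x2), (850, eng, hr), (850, fin, hr)} (11 duplicate(s) eliminated).
Apply σ_{dept ≠ x3}; surviving tuples: {(7410, k1, x2), (7410, x2, x2), (850, eng, hr), (850, fin, hr)}
π_{dept, budget} gives {(eng, 850), (fin, 850), (k1, 7410), (x2, 7410)}.

{(eng, 850), (fin, 850), (k1, 7410), (x2, 7410)}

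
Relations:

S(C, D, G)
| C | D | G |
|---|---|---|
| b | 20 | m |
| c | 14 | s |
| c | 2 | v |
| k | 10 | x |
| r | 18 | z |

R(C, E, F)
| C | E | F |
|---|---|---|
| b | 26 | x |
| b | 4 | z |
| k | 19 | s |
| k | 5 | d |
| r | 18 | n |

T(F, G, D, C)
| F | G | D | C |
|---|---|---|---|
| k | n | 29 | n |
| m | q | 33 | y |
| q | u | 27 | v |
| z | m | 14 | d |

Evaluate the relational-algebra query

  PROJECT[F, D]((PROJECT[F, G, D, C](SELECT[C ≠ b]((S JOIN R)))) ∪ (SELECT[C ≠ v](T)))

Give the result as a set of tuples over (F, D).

{(d, 10), (k, 29), (m, 33), (n, 18), (s, 10), (z, 14)}

Natural join on C: {(b, 20, m, 26, x), (b, 20, m, 4, z), (k, 10, x, 19, s), (k, 10, x, 5, d), (r, 18, z, 18, n)}
σ[C ≠ b]: keep tuples satisfying C ≠ b → {(k, 10, x, 19, s), (k, 10, x, 5, d), (r, 18, z, 18, n)}
π_{F, G, D, C} gives {(d, x, 10, k), (n, z, 18, r), (s, x, 10, k)}.
σ[C ≠ v]: keep tuples satisfying C ≠ v → {(k, n, 29, n), (m, q, 33, y), (z, m, 14, d)}
Union: {(d, x, 10, k), (n, z, 18, r), (s, x, 10, k)} with {(k, n, 29, n), (m, q, 33, y), (z, m, 14, d)} → {(d, x, 10, k), (k, n, 29, n), (m, q, 33, y), (n, z, 18, r), (s, x, 10, k), (z, m, 14, d)}
π_{F, D} gives {(d, 10), (k, 29), (m, 33), (n, 18), (s, 10), (z, 14)}.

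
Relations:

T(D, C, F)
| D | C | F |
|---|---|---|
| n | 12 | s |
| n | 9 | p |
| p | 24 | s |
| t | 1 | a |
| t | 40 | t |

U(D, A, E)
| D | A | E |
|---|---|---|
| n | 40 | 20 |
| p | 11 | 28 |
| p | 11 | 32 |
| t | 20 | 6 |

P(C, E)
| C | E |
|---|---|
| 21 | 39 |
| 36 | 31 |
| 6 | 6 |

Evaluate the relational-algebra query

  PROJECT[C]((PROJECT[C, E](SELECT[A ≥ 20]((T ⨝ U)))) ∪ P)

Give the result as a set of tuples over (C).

T ⋈ U (natural join on D): {(n, 12, s, 40, 20), (n, 9, p, 40, 20), (p, 24, s, 11, 28), (p, 24, s, 11, 32), (t, 1, a, 20, 6), (t, 40, t, 20, 6)}
σ[A ≥ 20]: keep tuples satisfying A ≥ 20 → {(n, 12, s, 40, 20), (n, 9, p, 40, 20), (t, 1, a, 20, 6), (t, 40, t, 20, 6)}
Projecting to C, E: {(1, 6), (12, 20), (40, 6), (9, 20)}
Taking the union: {(1, 6), (12, 20), (21, 39), (36, 31), (40, 6), (6, 6), (9, 20)}
Projecting to C: {1, 12, 21, 36, 40, 6, 9}

{1, 12, 21, 36, 40, 6, 9}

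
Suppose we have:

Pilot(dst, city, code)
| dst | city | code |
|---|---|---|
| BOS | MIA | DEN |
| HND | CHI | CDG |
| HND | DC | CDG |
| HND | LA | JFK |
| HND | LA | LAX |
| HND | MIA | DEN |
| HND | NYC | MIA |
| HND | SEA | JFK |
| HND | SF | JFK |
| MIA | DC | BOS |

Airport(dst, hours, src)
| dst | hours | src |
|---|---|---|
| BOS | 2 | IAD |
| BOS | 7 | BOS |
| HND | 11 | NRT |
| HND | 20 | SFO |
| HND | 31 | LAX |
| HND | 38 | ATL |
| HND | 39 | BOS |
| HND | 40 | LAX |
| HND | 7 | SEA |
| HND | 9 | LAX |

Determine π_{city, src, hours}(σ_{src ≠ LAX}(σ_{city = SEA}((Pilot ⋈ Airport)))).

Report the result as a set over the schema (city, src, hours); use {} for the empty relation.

Pilot ⋈ Airport (natural join on dst): {(BOS, MIA, DEN, 2, IAD), (BOS, MIA, DEN, 7, BOS), (HND, CHI, CDG, 11, NRT), (HND, CHI, CDG, 20, SFO), (HND, CHI, CDG, 31, LAX), (HND, CHI, CDG, 38, ATL), (HND, CHI, CDG, 39, BOS), (HND, CHI, CDG, 40, LAX), (HND, CHI, CDG, 7, SEA), (HND, CHI, CDG, 9, LAX), (HND, DC, CDG, 11, NRT), (HND, DC, CDG, 20, SFO), (HND, DC, CDG, 31, LAX), (HND, DC, CDG, 38, ATL), (HND, DC, CDG, 39, BOS), (HND, DC, CDG, 40, LAX), (HND, DC, CDG, 7, SEA), (HND, DC, CDG, 9, LAX), (HND, LA, JFK, 11, NRT), (HND, LA, JFK, 20, SFO), (HND, LA, JFK, 31, LAX), (HND, LA, JFK, 38, ATL), (HND, LA, JFK, 39, BOS), (HND, LA, JFK, 40, LAX), (HND, LA, JFK, 7, SEA), (HND, LA, JFK, 9, LAX), (HND, LA, LAX, 11, NRT), (HND, LA, LAX, 20, SFO), (HND, LA, LAX, 31, LAX), (HND, LA, LAX, 38, ATL), (HND, LA, LAX, 39, BOS), (HND, LA, LAX, 40, LAX), (HND, LA, LAX, 7, SEA), (HND, LA, LAX, 9, LAX), (HND, MIA, DEN, 11, NRT), (HND, MIA, DEN, 20, SFO), (HND, MIA, DEN, 31, LAX), (HND, MIA, DEN, 38, ATL), (HND, MIA, DEN, 39, BOS), (HND, MIA, DEN, 40, LAX), (HND, MIA, DEN, 7, SEA), (HND, MIA, DEN, 9, LAX), (HND, NYC, MIA, 11, NRT), (HND, NYC, MIA, 20, SFO), (HND, NYC, MIA, 31, LAX), (HND, NYC, MIA, 38, ATL), (HND, NYC, MIA, 39, BOS), (HND, NYC, MIA, 40, LAX), (HND, NYC, MIA, 7, SEA), (HND, NYC, MIA, 9, LAX), (HND, SEA, JFK, 11, NRT), (HND, SEA, JFK, 20, SFO), (HND, SEA, JFK, 31, LAX), (HND, SEA, JFK, 38, ATL), (HND, SEA, JFK, 39, BOS), (HND, SEA, JFK, 40, LAX), (HND, SEA, JFK, 7, SEA), (HND, SEA, JFK, 9, LAX), (HND, SF, JFK, 11, NRT), (HND, SF, JFK, 20, SFO), (HND, SF, JFK, 31, LAX), (HND, SF, JFK, 38, ATL), (HND, SF, JFK, 39, BOS), (HND, SF, JFK, 40, LAX), (HND, SF, JFK, 7, SEA), (HND, SF, JFK, 9, LAX)}
Apply σ_{city = SEA}; surviving tuples: {(HND, SEA, JFK, 11, NRT), (HND, SEA, JFK, 20, SFO), (HND, SEA, JFK, 31, LAX), (HND, SEA, JFK, 38, ATL), (HND, SEA, JFK, 39, BOS), (HND, SEA, JFK, 40, LAX), (HND, SEA, JFK, 7, SEA), (HND, SEA, JFK, 9, LAX)}
Apply σ_{src ≠ LAX}; surviving tuples: {(HND, SEA, JFK, 11, NRT), (HND, SEA, JFK, 20, SFO), (HND, SEA, JFK, 38, ATL), (HND, SEA, JFK, 39, BOS), (HND, SEA, JFK, 7, SEA)}
π[city, src, hours]: project onto (city, src, hours) → {(SEA, ATL, 38), (SEA, BOS, 39), (SEA, NRT, 11), (SEA, SEA, 7), (SEA, SFO, 20)}

{(SEA, ATL, 38), (SEA, BOS, 39), (SEA, NRT, 11), (SEA, SEA, 7), (SEA, SFO, 20)}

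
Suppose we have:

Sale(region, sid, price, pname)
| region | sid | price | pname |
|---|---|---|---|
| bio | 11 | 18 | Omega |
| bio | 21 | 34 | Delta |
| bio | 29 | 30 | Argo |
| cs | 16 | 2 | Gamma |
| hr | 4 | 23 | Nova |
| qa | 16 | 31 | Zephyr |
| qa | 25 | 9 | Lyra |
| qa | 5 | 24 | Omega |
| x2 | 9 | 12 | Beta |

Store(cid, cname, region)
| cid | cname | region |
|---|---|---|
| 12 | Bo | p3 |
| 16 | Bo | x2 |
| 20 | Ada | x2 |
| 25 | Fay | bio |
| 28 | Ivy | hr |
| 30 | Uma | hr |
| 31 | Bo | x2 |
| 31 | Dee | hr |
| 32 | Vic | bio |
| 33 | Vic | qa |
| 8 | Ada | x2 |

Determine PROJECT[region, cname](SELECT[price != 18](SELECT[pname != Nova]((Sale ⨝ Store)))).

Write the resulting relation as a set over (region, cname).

{(bio, Fay), (bio, Vic), (qa, Vic), (x2, Ada), (x2, Bo)}

Sale ⋈ Store (natural join on region): {(bio, 11, 18, Omega, 25, Fay), (bio, 11, 18, Omega, 32, Vic), (bio, 21, 34, Delta, 25, Fay), (bio, 21, 34, Delta, 32, Vic), (bio, 29, 30, Argo, 25, Fay), (bio, 29, 30, Argo, 32, Vic), (hr, 4, 23, Nova, 28, Ivy), (hr, 4, 23, Nova, 30, Uma), (hr, 4, 23, Nova, 31, Dee), (qa, 16, 31, Zephyr, 33, Vic), (qa, 25, 9, Lyra, 33, Vic), (qa, 5, 24, Omega, 33, Vic), (x2, 9, 12, Beta, 16, Bo), (x2, 9, 12, Beta, 20, Ada), (x2, 9, 12, Beta, 31, Bo), (x2, 9, 12, Beta, 8, Ada)}
Selection pname != Nova: {(bio, 11, 18, Omega, 25, Fay), (bio, 11, 18, Omega, 32, Vic), (bio, 21, 34, Delta, 25, Fay), (bio, 21, 34, Delta, 32, Vic), (bio, 29, 30, Argo, 25, Fay), (bio, 29, 30, Argo, 32, Vic), (qa, 16, 31, Zephyr, 33, Vic), (qa, 25, 9, Lyra, 33, Vic), (qa, 5, 24, Omega, 33, Vic), (x2, 9, 12, Beta, 16, Bo), (x2, 9, 12, Beta, 20, Ada), (x2, 9, 12, Beta, 31, Bo), (x2, 9, 12, Beta, 8, Ada)}
Selection price != 18: {(bio, 21, 34, Delta, 25, Fay), (bio, 21, 34, Delta, 32, Vic), (bio, 29, 30, Argo, 25, Fay), (bio, 29, 30, Argo, 32, Vic), (qa, 16, 31, Zephyr, 33, Vic), (qa, 25, 9, Lyra, 33, Vic), (qa, 5, 24, Omega, 33, Vic), (x2, 9, 12, Beta, 16, Bo), (x2, 9, 12, Beta, 20, Ada), (x2, 9, 12, Beta, 31, Bo), (x2, 9, 12, Beta, 8, Ada)}
π[region, cname]: project onto (region, cname) (6 duplicate(s) eliminated) → {(bio, Fay), (bio, Vic), (qa, Vic), (x2, Ada), (x2, Bo)}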